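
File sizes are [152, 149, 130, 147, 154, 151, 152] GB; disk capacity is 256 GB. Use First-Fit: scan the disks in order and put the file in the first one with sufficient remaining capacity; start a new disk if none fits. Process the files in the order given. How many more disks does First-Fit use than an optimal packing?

0

First-Fit: [152] [149] [130] [147] [154] [151] [152] → 7 disks.
7 files exceed 128 GB (half the capacity), and no two of those can share a disk, so at least 7 disks are needed.
So 7 is already optimal.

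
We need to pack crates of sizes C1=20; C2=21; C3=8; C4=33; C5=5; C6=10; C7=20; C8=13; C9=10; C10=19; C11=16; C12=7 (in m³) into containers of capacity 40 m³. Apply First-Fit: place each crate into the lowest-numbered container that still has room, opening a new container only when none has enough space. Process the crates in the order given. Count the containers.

container 1: place C1 (20 m³), 20 m³ left
container 2: place C2 (21 m³), 19 m³ left
container 1: place C3 (8 m³), 12 m³ left
container 3: place C4 (33 m³), 7 m³ left
container 1: place C5 (5 m³), 7 m³ left
container 2: place C6 (10 m³), 9 m³ left
container 4: place C7 (20 m³), 20 m³ left
container 4: place C8 (13 m³), 7 m³ left
container 5: place C9 (10 m³), 30 m³ left
container 5: place C10 (19 m³), 11 m³ left
container 6: place C11 (16 m³), 24 m³ left
container 1: place C12 (7 m³), 0 m³ left
Final containers: [20,8,5,7] [21,10] [33] [20,13] [10,19] [16].

6 containers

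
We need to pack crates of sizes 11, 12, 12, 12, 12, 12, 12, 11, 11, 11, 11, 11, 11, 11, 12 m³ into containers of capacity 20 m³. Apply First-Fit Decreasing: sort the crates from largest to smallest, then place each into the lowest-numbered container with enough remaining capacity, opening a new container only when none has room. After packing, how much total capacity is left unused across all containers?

Sorted descending: 12, 12, 12, 12, 12, 12, 12, 11, 11, 11, 11, 11, 11, 11, 11.
container 1: place 12 m³, 8 m³ left
container 2: place 12 m³, 8 m³ left
container 3: place 12 m³, 8 m³ left
container 4: place 12 m³, 8 m³ left
container 5: place 12 m³, 8 m³ left
container 6: place 12 m³, 8 m³ left
container 7: place 12 m³, 8 m³ left
container 8: place 11 m³, 9 m³ left
container 9: place 11 m³, 9 m³ left
container 10: place 11 m³, 9 m³ left
container 11: place 11 m³, 9 m³ left
container 12: place 11 m³, 9 m³ left
container 13: place 11 m³, 9 m³ left
container 14: place 11 m³, 9 m³ left
container 15: place 11 m³, 9 m³ left
15 containers × 20 m³ = 300 m³; used 172 m³; unused 128 m³.

128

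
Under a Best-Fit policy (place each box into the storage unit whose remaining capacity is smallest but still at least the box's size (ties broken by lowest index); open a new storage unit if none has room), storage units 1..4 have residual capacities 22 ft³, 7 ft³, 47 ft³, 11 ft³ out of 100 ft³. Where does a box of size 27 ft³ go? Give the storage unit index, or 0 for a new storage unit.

Storage units with room: storage unit 3 (47 ft³).
Tightest fit is storage unit 3 with 47 ft³ free.

3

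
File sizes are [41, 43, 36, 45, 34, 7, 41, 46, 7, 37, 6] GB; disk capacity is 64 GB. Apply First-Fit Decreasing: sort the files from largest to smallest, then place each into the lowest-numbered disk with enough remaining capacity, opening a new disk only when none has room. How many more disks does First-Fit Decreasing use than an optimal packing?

0

First-Fit Decreasing: [46,7,7] [45,6] [43] [41] [41] [37] [36] [34] → 8 disks.
8 files exceed 32 GB (half the capacity), and no two of those can share a disk, so at least 8 disks are needed.
So 8 is already optimal.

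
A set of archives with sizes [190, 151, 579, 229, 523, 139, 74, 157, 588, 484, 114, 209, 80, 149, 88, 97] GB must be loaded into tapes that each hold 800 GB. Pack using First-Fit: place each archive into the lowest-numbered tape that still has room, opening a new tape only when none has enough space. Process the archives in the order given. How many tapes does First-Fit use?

190 GB → tape 1 (remaining 610 GB)
151 GB → tape 1 (remaining 459 GB)
579 GB → tape 2 (remaining 221 GB)
229 GB → tape 1 (remaining 230 GB)
523 GB → tape 3 (remaining 277 GB)
139 GB → tape 1 (remaining 91 GB)
74 GB → tape 1 (remaining 17 GB)
157 GB → tape 2 (remaining 64 GB)
588 GB → tape 4 (remaining 212 GB)
484 GB → tape 5 (remaining 316 GB)
114 GB → tape 3 (remaining 163 GB)
209 GB → tape 4 (remaining 3 GB)
80 GB → tape 3 (remaining 83 GB)
149 GB → tape 5 (remaining 167 GB)
88 GB → tape 5 (remaining 79 GB)
97 GB → tape 6 (remaining 703 GB)

6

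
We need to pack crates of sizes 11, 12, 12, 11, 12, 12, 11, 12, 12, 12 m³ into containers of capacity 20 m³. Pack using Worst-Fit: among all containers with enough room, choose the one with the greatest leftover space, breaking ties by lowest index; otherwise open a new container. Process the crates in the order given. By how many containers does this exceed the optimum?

Worst-Fit: [11] [12] [12] [11] [12] [12] [11] [12] [12] [12] → 10 containers.
10 crates exceed 10 m³ (half the capacity), and no two of those can share a container, so at least 10 containers are needed.
So 10 is already optimal.

0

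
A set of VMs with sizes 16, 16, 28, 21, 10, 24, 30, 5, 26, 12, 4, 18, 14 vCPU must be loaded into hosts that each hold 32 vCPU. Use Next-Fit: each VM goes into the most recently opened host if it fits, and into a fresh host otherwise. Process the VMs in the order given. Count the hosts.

8 hosts

host 1: place 16 vCPU, 16 vCPU left
host 1: place 16 vCPU, 0 vCPU left
host 2: place 28 vCPU, 4 vCPU left
host 3: place 21 vCPU, 11 vCPU left
host 3: place 10 vCPU, 1 vCPU left
host 4: place 24 vCPU, 8 vCPU left
host 5: place 30 vCPU, 2 vCPU left
host 6: place 5 vCPU, 27 vCPU left
host 6: place 26 vCPU, 1 vCPU left
host 7: place 12 vCPU, 20 vCPU left
host 7: place 4 vCPU, 16 vCPU left
host 8: place 18 vCPU, 14 vCPU left
host 8: place 14 vCPU, 0 vCPU left
Final hosts: [16,16] [28] [21,10] [24] [30] [5,26] [12,4] [18,14].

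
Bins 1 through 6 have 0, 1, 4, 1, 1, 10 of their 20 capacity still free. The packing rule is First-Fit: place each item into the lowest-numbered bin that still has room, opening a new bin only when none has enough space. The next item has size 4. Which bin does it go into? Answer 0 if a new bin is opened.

Bins with room: bin 3 (4), bin 6 (10).
The first with room is bin 3.

3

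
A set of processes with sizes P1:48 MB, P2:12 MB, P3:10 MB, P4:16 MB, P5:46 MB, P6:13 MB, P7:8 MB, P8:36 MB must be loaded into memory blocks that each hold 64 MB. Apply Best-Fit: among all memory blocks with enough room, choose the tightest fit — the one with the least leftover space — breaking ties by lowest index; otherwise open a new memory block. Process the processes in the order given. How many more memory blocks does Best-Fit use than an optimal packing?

Best-Fit: [48,12] [10,16,8] [46,13] [36] → 4 memory blocks.
Total size 189 MB; any packing needs at least ⌈189/64⌉ = 3 memory blocks.
An optimal packing achieves that bound: [48,16] [46,10,8] [36,13,12] → 3 memory blocks.
Excess: 4 − 3 = 1.

1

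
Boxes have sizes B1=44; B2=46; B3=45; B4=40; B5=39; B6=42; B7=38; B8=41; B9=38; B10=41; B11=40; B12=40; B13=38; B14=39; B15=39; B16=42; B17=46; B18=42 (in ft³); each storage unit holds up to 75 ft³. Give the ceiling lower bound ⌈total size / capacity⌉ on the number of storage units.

10 storage units

Total size = 44 + 46 + 45 + 40 + 39 + 42 + 38 + 41 + 38 + 41 + 40 + 40 + 38 + 39 + 39 + 42 + 46 + 42 = 740 ft³.
⌈740 / 75⌉ = 10.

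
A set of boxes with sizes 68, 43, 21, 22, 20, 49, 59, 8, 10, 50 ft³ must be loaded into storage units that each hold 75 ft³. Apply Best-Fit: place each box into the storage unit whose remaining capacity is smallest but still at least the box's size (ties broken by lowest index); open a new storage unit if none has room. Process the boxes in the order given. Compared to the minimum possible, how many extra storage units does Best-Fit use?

1

Best-Fit: [68] [43,21,8] [22,20] [49] [59,10] [50] → 6 storage units.
Total size 350 ft³; any packing needs at least ⌈350/75⌉ = 5 storage units.
An optimal packing achieves that bound: [68] [59,10] [50,22] [49,21] [43,20,8] → 5 storage units.
Excess: 6 − 5 = 1.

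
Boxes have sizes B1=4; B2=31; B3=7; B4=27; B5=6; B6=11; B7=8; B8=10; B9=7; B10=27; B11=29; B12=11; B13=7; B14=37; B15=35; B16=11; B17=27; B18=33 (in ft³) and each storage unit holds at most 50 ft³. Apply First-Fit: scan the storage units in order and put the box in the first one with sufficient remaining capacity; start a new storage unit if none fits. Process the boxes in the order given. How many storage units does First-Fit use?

Put B1 (4 ft³) in storage unit 1; 46 ft³ remain.
Put B2 (31 ft³) in storage unit 1; 15 ft³ remain.
Put B3 (7 ft³) in storage unit 1; 8 ft³ remain.
Put B4 (27 ft³) in storage unit 2; 23 ft³ remain.
Put B5 (6 ft³) in storage unit 1; 2 ft³ remain.
Put B6 (11 ft³) in storage unit 2; 12 ft³ remain.
Put B7 (8 ft³) in storage unit 2; 4 ft³ remain.
Put B8 (10 ft³) in storage unit 3; 40 ft³ remain.
Put B9 (7 ft³) in storage unit 3; 33 ft³ remain.
Put B10 (27 ft³) in storage unit 3; 6 ft³ remain.
Put B11 (29 ft³) in storage unit 4; 21 ft³ remain.
Put B12 (11 ft³) in storage unit 4; 10 ft³ remain.
Put B13 (7 ft³) in storage unit 4; 3 ft³ remain.
Put B14 (37 ft³) in storage unit 5; 13 ft³ remain.
Put B15 (35 ft³) in storage unit 6; 15 ft³ remain.
Put B16 (11 ft³) in storage unit 5; 2 ft³ remain.
Put B17 (27 ft³) in storage unit 7; 23 ft³ remain.
Put B18 (33 ft³) in storage unit 8; 17 ft³ remain.
Final storage units: [4,31,7,6] [27,11,8] [10,7,27] [29,11,7] [37,11] [35] [27] [33].

8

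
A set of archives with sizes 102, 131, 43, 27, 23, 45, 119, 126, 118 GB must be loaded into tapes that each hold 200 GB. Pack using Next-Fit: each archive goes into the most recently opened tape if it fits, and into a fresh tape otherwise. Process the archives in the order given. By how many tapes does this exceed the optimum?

Next-Fit: [102] [131,43] [27,23,45] [119] [126] [118] → 6 tapes.
5 archives exceed 100 GB (half the capacity), and no two of those can share a tape, so at least 5 tapes are needed.
An optimal packing achieves that bound: [131,45,23] [126,43,27] [119] [118] [102] → 5 tapes.
Excess: 6 − 5 = 1.

1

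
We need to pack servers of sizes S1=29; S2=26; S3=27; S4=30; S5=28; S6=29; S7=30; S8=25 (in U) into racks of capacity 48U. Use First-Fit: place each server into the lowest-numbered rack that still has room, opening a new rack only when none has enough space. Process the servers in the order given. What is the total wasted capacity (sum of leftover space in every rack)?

rack 1: place S1 (29U), 19U left
rack 2: place S2 (26U), 22U left
rack 3: place S3 (27U), 21U left
rack 4: place S4 (30U), 18U left
rack 5: place S5 (28U), 20U left
rack 6: place S6 (29U), 19U left
rack 7: place S7 (30U), 18U left
rack 8: place S8 (25U), 23U left
8 racks × 48U = 384U; used 224U; unused 160U.

160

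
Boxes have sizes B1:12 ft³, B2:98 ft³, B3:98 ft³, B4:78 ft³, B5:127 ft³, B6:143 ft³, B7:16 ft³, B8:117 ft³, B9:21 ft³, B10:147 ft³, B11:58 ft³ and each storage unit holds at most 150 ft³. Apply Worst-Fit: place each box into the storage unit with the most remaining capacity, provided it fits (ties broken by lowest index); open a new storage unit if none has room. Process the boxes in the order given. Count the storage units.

storage unit 1: place B1 (12 ft³), 138 ft³ left
storage unit 1: place B2 (98 ft³), 40 ft³ left
storage unit 2: place B3 (98 ft³), 52 ft³ left
storage unit 3: place B4 (78 ft³), 72 ft³ left
storage unit 4: place B5 (127 ft³), 23 ft³ left
storage unit 5: place B6 (143 ft³), 7 ft³ left
storage unit 3: place B7 (16 ft³), 56 ft³ left
storage unit 6: place B8 (117 ft³), 33 ft³ left
storage unit 3: place B9 (21 ft³), 35 ft³ left
storage unit 7: place B10 (147 ft³), 3 ft³ left
storage unit 8: place B11 (58 ft³), 92 ft³ left

8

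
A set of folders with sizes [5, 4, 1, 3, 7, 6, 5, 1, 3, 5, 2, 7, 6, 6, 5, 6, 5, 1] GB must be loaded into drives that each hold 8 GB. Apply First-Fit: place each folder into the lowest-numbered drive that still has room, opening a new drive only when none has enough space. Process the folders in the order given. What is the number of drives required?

Put 5 GB in drive 1; 3 GB remain.
Put 4 GB in drive 2; 4 GB remain.
Put 1 GB in drive 1; 2 GB remain.
Put 3 GB in drive 2; 1 GB remain.
Put 7 GB in drive 3; 1 GB remain.
Put 6 GB in drive 4; 2 GB remain.
Put 5 GB in drive 5; 3 GB remain.
Put 1 GB in drive 1; 1 GB remain.
Put 3 GB in drive 5; 0 GB remain.
Put 5 GB in drive 6; 3 GB remain.
Put 2 GB in drive 4; 0 GB remain.
Put 7 GB in drive 7; 1 GB remain.
Put 6 GB in drive 8; 2 GB remain.
Put 6 GB in drive 9; 2 GB remain.
Put 5 GB in drive 10; 3 GB remain.
Put 6 GB in drive 11; 2 GB remain.
Put 5 GB in drive 12; 3 GB remain.
Put 1 GB in drive 1; 0 GB remain.

12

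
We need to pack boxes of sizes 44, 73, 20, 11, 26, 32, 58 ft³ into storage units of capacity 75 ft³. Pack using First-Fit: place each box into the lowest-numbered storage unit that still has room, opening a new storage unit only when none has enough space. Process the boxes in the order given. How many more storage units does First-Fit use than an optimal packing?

First-Fit: [44,20,11] [73] [26,32] [58] → 4 storage units.
Total size 264 ft³; any packing needs at least ⌈264/75⌉ = 4 storage units.
So 4 is already optimal.

0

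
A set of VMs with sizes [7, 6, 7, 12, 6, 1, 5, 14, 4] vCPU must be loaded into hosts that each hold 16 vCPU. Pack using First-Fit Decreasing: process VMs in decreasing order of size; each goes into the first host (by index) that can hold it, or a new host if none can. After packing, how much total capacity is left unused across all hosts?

Sorted descending: 14, 12, 7, 7, 6, 6, 5, 4, 1.
Put 14 vCPU in host 1; 2 vCPU remain.
Put 12 vCPU in host 2; 4 vCPU remain.
Put 7 vCPU in host 3; 9 vCPU remain.
Put 7 vCPU in host 3; 2 vCPU remain.
Put 6 vCPU in host 4; 10 vCPU remain.
Put 6 vCPU in host 4; 4 vCPU remain.
Put 5 vCPU in host 5; 11 vCPU remain.
Put 4 vCPU in host 2; 0 vCPU remain.
Put 1 vCPU in host 1; 1 vCPU remain.
5 hosts × 16 vCPU = 80 vCPU; used 62 vCPU; unused 18 vCPU.

18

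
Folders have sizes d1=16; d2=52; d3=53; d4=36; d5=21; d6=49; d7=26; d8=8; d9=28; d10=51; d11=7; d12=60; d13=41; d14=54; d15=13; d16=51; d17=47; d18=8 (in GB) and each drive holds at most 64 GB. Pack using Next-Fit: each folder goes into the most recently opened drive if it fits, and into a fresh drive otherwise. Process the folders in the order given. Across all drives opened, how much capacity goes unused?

147

Put d1 (16 GB) in drive 1; 48 GB remain.
Put d2 (52 GB) in drive 2; 12 GB remain.
Put d3 (53 GB) in drive 3; 11 GB remain.
Put d4 (36 GB) in drive 4; 28 GB remain.
Put d5 (21 GB) in drive 4; 7 GB remain.
Put d6 (49 GB) in drive 5; 15 GB remain.
Put d7 (26 GB) in drive 6; 38 GB remain.
Put d8 (8 GB) in drive 6; 30 GB remain.
Put d9 (28 GB) in drive 6; 2 GB remain.
Put d10 (51 GB) in drive 7; 13 GB remain.
Put d11 (7 GB) in drive 7; 6 GB remain.
Put d12 (60 GB) in drive 8; 4 GB remain.
Put d13 (41 GB) in drive 9; 23 GB remain.
Put d14 (54 GB) in drive 10; 10 GB remain.
Put d15 (13 GB) in drive 11; 51 GB remain.
Put d16 (51 GB) in drive 11; 0 GB remain.
Put d17 (47 GB) in drive 12; 17 GB remain.
Put d18 (8 GB) in drive 12; 9 GB remain.
12 drives × 64 GB = 768 GB; used 621 GB; unused 147 GB.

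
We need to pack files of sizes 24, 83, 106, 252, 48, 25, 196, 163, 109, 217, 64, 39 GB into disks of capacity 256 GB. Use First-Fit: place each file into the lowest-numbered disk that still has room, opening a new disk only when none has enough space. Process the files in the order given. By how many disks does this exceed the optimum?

First-Fit: [24,83,106,25] [252] [48,196] [163,64] [109,39] [217] → 6 disks.
Total size 1326 GB; any packing needs at least ⌈1326/256⌉ = 6 disks.
So 6 is already optimal.

0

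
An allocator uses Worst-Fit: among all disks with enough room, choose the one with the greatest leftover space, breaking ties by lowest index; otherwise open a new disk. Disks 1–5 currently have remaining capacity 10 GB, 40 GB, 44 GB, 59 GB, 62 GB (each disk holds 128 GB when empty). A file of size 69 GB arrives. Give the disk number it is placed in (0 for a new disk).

No disk has ≥ 69 GB free, so a new disk is opened.

0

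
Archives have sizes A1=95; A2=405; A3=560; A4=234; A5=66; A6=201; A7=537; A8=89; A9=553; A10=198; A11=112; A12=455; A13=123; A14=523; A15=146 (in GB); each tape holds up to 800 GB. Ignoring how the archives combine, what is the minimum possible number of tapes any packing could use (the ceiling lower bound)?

6 tapes

Total size = 95 + 405 + 560 + 234 + 66 + 201 + 537 + 89 + 553 + 198 + 112 + 455 + 123 + 523 + 146 = 4297 GB.
⌈4297 / 800⌉ = 6.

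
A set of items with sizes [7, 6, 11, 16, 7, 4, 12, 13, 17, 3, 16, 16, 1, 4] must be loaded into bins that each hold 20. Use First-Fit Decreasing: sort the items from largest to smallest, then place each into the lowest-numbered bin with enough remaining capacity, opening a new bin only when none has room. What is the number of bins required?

Sorted descending: 17, 16, 16, 16, 13, 12, 11, 7, 7, 6, 4, 4, 3, 1.
Put 17 in bin 1; 3 remain.
Put 16 in bin 2; 4 remain.
Put 16 in bin 3; 4 remain.
Put 16 in bin 4; 4 remain.
Put 13 in bin 5; 7 remain.
Put 12 in bin 6; 8 remain.
Put 11 in bin 7; 9 remain.
Put 7 in bin 5; 0 remain.
Put 7 in bin 6; 1 remain.
Put 6 in bin 7; 3 remain.
Put 4 in bin 2; 0 remain.
Put 4 in bin 3; 0 remain.
Put 3 in bin 1; 0 remain.
Put 1 in bin 4; 3 remain.
Final bins: [17,3] [16,4] [16,4] [16,1] [13,7] [12,7] [11,6].

7 bins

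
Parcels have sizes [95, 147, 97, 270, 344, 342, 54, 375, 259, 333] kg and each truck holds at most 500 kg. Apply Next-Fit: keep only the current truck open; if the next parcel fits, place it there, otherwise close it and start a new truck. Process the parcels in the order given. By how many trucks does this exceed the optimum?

1

Next-Fit: [95,147,97] [270] [344] [342,54] [375] [259] [333] → 7 trucks.
6 parcels exceed 250 kg (half the capacity), and no two of those can share a truck, so at least 6 trucks are needed.
An optimal packing achieves that bound: [375,97] [344,147] [342,95,54] [333] [270] [259] → 6 trucks.
Excess: 7 − 6 = 1.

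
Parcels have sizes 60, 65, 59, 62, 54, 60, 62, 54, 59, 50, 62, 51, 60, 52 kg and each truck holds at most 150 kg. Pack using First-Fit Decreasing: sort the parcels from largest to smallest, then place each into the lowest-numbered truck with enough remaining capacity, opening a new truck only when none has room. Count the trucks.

Sorted descending: 65, 62, 62, 62, 60, 60, 60, 59, 59, 54, 54, 52, 51, 50.
Put 65 kg in truck 1; 85 kg remain.
Put 62 kg in truck 1; 23 kg remain.
Put 62 kg in truck 2; 88 kg remain.
Put 62 kg in truck 2; 26 kg remain.
Put 60 kg in truck 3; 90 kg remain.
Put 60 kg in truck 3; 30 kg remain.
Put 60 kg in truck 4; 90 kg remain.
Put 59 kg in truck 4; 31 kg remain.
Put 59 kg in truck 5; 91 kg remain.
Put 54 kg in truck 5; 37 kg remain.
Put 54 kg in truck 6; 96 kg remain.
Put 52 kg in truck 6; 44 kg remain.
Put 51 kg in truck 7; 99 kg remain.
Put 50 kg in truck 7; 49 kg remain.

7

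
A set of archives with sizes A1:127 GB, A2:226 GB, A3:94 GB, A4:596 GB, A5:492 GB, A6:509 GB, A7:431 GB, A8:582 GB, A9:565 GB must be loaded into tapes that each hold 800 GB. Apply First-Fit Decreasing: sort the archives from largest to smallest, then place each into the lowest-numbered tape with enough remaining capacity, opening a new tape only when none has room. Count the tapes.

6 tapes

Sorted descending: 596, 582, 565, 509, 492, 431, 226, 127, 94.
tape 1: place 596 GB, 204 GB left
tape 2: place 582 GB, 218 GB left
tape 3: place 565 GB, 235 GB left
tape 4: place 509 GB, 291 GB left
tape 5: place 492 GB, 308 GB left
tape 6: place 431 GB, 369 GB left
tape 3: place 226 GB, 9 GB left
tape 1: place 127 GB, 77 GB left
tape 2: place 94 GB, 124 GB left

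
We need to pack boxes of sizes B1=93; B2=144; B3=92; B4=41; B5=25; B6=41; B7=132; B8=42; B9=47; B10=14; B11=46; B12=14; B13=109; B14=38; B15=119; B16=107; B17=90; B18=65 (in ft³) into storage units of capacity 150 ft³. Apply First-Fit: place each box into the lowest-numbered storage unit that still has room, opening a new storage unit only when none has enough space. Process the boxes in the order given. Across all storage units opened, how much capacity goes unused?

B1 (93 ft³) → storage unit 1 (remaining 57 ft³)
B2 (144 ft³) → storage unit 2 (remaining 6 ft³)
B3 (92 ft³) → storage unit 3 (remaining 58 ft³)
B4 (41 ft³) → storage unit 1 (remaining 16 ft³)
B5 (25 ft³) → storage unit 3 (remaining 33 ft³)
B6 (41 ft³) → storage unit 4 (remaining 109 ft³)
B7 (132 ft³) → storage unit 5 (remaining 18 ft³)
B8 (42 ft³) → storage unit 4 (remaining 67 ft³)
B9 (47 ft³) → storage unit 4 (remaining 20 ft³)
B10 (14 ft³) → storage unit 1 (remaining 2 ft³)
B11 (46 ft³) → storage unit 6 (remaining 104 ft³)
B12 (14 ft³) → storage unit 3 (remaining 19 ft³)
B13 (109 ft³) → storage unit 7 (remaining 41 ft³)
B14 (38 ft³) → storage unit 6 (remaining 66 ft³)
B15 (119 ft³) → storage unit 8 (remaining 31 ft³)
B16 (107 ft³) → storage unit 9 (remaining 43 ft³)
B17 (90 ft³) → storage unit 10 (remaining 60 ft³)
B18 (65 ft³) → storage unit 6 (remaining 1 ft³)
10 storage units × 150 ft³ = 1500 ft³; used 1259 ft³; unused 241 ft³.

241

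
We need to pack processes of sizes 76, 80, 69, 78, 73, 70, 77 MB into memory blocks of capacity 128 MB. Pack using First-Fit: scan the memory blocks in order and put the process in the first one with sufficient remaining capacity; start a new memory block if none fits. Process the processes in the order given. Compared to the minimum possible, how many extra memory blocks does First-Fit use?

First-Fit: [76] [80] [69] [78] [73] [70] [77] → 7 memory blocks.
7 processes exceed 64 MB (half the capacity), and no two of those can share a memory block, so at least 7 memory blocks are needed.
So 7 is already optimal.

0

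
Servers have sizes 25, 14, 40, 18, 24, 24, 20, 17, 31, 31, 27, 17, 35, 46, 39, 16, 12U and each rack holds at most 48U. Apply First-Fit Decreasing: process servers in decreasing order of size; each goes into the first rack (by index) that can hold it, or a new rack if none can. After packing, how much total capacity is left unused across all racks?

Sorted descending: 46, 40, 39, 35, 31, 31, 27, 25, 24, 24, 20, 18, 17, 17, 16, 14, 12.
Put 46U in rack 1; 2U remain.
Put 40U in rack 2; 8U remain.
Put 39U in rack 3; 9U remain.
Put 35U in rack 4; 13U remain.
Put 31U in rack 5; 17U remain.
Put 31U in rack 6; 17U remain.
Put 27U in rack 7; 21U remain.
Put 25U in rack 8; 23U remain.
Put 24U in rack 9; 24U remain.
Put 24U in rack 9; 0U remain.
Put 20U in rack 7; 1U remain.
Put 18U in rack 8; 5U remain.
Put 17U in rack 5; 0U remain.
Put 17U in rack 6; 0U remain.
Put 16U in rack 10; 32U remain.
Put 14U in rack 10; 18U remain.
Put 12U in rack 4; 1U remain.
10 racks × 48U = 480U; used 436U; unused 44U.

44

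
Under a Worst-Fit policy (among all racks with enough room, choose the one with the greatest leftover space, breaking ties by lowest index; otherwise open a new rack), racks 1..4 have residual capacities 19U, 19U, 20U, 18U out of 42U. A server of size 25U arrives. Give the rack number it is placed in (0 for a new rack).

0

No rack has ≥ 25U free, so a new rack is opened.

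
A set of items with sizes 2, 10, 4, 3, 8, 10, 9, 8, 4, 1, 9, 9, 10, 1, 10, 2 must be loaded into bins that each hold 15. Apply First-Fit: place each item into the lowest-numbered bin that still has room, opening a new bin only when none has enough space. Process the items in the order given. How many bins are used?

9

2 → bin 1 (remaining 13)
10 → bin 1 (remaining 3)
4 → bin 2 (remaining 11)
3 → bin 1 (remaining 0)
8 → bin 2 (remaining 3)
10 → bin 3 (remaining 5)
9 → bin 4 (remaining 6)
8 → bin 5 (remaining 7)
4 → bin 3 (remaining 1)
1 → bin 2 (remaining 2)
9 → bin 6 (remaining 6)
9 → bin 7 (remaining 6)
10 → bin 8 (remaining 5)
1 → bin 2 (remaining 1)
10 → bin 9 (remaining 5)
2 → bin 4 (remaining 4)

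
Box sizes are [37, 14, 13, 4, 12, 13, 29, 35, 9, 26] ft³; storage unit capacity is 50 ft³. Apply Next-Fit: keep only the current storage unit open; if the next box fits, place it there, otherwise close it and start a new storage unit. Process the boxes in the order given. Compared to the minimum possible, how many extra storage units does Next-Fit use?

Next-Fit: [37] [14,13,4,12] [13,29] [35,9] [26] → 5 storage units.
Total size 192 ft³; any packing needs at least ⌈192/50⌉ = 4 storage units.
An optimal packing achieves that bound: [37,13] [35,14] [29,13,4] [26,12,9] → 4 storage units.
Excess: 5 − 4 = 1.

1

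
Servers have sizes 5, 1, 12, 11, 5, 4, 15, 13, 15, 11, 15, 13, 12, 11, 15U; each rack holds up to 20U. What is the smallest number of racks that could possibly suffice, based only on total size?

Total size = 5 + 1 + 12 + 11 + 5 + 4 + 15 + 13 + 15 + 11 + 15 + 13 + 12 + 11 + 15 = 158U.
⌈158 / 20⌉ = 8.

8 racks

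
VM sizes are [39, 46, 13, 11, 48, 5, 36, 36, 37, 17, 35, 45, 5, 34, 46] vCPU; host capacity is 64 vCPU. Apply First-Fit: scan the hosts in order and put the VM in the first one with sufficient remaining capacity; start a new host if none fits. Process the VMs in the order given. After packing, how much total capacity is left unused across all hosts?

187

39 vCPU → host 1 (remaining 25 vCPU)
46 vCPU → host 2 (remaining 18 vCPU)
13 vCPU → host 1 (remaining 12 vCPU)
11 vCPU → host 1 (remaining 1 vCPU)
48 vCPU → host 3 (remaining 16 vCPU)
5 vCPU → host 2 (remaining 13 vCPU)
36 vCPU → host 4 (remaining 28 vCPU)
36 vCPU → host 5 (remaining 28 vCPU)
37 vCPU → host 6 (remaining 27 vCPU)
17 vCPU → host 4 (remaining 11 vCPU)
35 vCPU → host 7 (remaining 29 vCPU)
45 vCPU → host 8 (remaining 19 vCPU)
5 vCPU → host 2 (remaining 8 vCPU)
34 vCPU → host 9 (remaining 30 vCPU)
46 vCPU → host 10 (remaining 18 vCPU)
10 hosts × 64 vCPU = 640 vCPU; used 453 vCPU; unused 187 vCPU.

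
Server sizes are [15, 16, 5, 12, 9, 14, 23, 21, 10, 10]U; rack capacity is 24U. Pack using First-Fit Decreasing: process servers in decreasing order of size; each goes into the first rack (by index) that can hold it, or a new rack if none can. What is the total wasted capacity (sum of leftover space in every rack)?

Sorted descending: 23, 21, 16, 15, 14, 12, 10, 10, 9, 5.
23U → rack 1 (remaining 1U)
21U → rack 2 (remaining 3U)
16U → rack 3 (remaining 8U)
15U → rack 4 (remaining 9U)
14U → rack 5 (remaining 10U)
12U → rack 6 (remaining 12U)
10U → rack 5 (remaining 0U)
10U → rack 6 (remaining 2U)
9U → rack 4 (remaining 0U)
5U → rack 3 (remaining 3U)
6 racks × 24U = 144U; used 135U; unused 9U.

9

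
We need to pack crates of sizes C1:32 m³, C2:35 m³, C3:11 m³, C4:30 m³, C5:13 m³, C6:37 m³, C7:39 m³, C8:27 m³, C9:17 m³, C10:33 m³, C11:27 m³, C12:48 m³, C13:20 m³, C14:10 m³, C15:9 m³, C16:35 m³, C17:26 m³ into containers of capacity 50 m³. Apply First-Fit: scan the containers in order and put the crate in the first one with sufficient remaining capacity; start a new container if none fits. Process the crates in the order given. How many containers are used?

11

Put C1 (32 m³) in container 1; 18 m³ remain.
Put C2 (35 m³) in container 2; 15 m³ remain.
Put C3 (11 m³) in container 1; 7 m³ remain.
Put C4 (30 m³) in container 3; 20 m³ remain.
Put C5 (13 m³) in container 2; 2 m³ remain.
Put C6 (37 m³) in container 4; 13 m³ remain.
Put C7 (39 m³) in container 5; 11 m³ remain.
Put C8 (27 m³) in container 6; 23 m³ remain.
Put C9 (17 m³) in container 3; 3 m³ remain.
Put C10 (33 m³) in container 7; 17 m³ remain.
Put C11 (27 m³) in container 8; 23 m³ remain.
Put C12 (48 m³) in container 9; 2 m³ remain.
Put C13 (20 m³) in container 6; 3 m³ remain.
Put C14 (10 m³) in container 4; 3 m³ remain.
Put C15 (9 m³) in container 5; 2 m³ remain.
Put C16 (35 m³) in container 10; 15 m³ remain.
Put C17 (26 m³) in container 11; 24 m³ remain.
Final containers: [32,11] [35,13] [30,17] [37,10] [39,9] [27,20] [33] [27] [48] [35] [26].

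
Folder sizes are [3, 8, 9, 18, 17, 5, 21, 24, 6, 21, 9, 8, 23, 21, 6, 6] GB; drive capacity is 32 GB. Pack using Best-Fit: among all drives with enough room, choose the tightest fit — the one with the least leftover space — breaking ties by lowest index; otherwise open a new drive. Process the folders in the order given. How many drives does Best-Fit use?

8 drives

drive 1: place 3 GB, 29 GB left
drive 1: place 8 GB, 21 GB left
drive 1: place 9 GB, 12 GB left
drive 2: place 18 GB, 14 GB left
drive 3: place 17 GB, 15 GB left
drive 1: place 5 GB, 7 GB left
drive 4: place 21 GB, 11 GB left
drive 5: place 24 GB, 8 GB left
drive 1: place 6 GB, 1 GB left
drive 6: place 21 GB, 11 GB left
drive 4: place 9 GB, 2 GB left
drive 5: place 8 GB, 0 GB left
drive 7: place 23 GB, 9 GB left
drive 8: place 21 GB, 11 GB left
drive 7: place 6 GB, 3 GB left
drive 6: place 6 GB, 5 GB left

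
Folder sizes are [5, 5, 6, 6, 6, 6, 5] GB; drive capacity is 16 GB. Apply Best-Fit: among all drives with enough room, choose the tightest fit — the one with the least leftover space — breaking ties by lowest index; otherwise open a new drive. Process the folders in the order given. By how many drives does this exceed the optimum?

Best-Fit: [5,5,6] [6,6] [6,5] → 3 drives.
Total size 39 GB; any packing needs at least ⌈39/16⌉ = 3 drives.
So 3 is already optimal.

0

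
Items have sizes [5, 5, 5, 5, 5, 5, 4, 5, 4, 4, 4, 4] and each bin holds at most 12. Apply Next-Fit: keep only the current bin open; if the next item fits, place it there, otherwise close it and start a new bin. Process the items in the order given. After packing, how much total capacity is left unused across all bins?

bin 1: place 5, 7 left
bin 1: place 5, 2 left
bin 2: place 5, 7 left
bin 2: place 5, 2 left
bin 3: place 5, 7 left
bin 3: place 5, 2 left
bin 4: place 4, 8 left
bin 4: place 5, 3 left
bin 5: place 4, 8 left
bin 5: place 4, 4 left
bin 5: place 4, 0 left
bin 6: place 4, 8 left
6 bins × 12 = 72; used 55; unused 17.

17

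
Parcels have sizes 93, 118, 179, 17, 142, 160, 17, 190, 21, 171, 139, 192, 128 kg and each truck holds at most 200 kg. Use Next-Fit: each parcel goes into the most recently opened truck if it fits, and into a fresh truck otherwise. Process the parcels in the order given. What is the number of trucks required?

10

93 kg → truck 1 (remaining 107 kg)
118 kg → truck 2 (remaining 82 kg)
179 kg → truck 3 (remaining 21 kg)
17 kg → truck 3 (remaining 4 kg)
142 kg → truck 4 (remaining 58 kg)
160 kg → truck 5 (remaining 40 kg)
17 kg → truck 5 (remaining 23 kg)
190 kg → truck 6 (remaining 10 kg)
21 kg → truck 7 (remaining 179 kg)
171 kg → truck 7 (remaining 8 kg)
139 kg → truck 8 (remaining 61 kg)
192 kg → truck 9 (remaining 8 kg)
128 kg → truck 10 (remaining 72 kg)
Final trucks: [93] [118] [179,17] [142] [160,17] [190] [21,171] [139] [192] [128].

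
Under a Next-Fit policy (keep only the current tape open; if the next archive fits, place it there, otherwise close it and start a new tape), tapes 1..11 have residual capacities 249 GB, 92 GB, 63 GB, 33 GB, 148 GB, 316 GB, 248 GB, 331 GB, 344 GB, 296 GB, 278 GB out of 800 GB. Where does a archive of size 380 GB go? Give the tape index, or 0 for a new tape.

0

Next-Fit only looks at tape 11, which has 278 GB free.
380 GB does not fit, so a new tape is opened.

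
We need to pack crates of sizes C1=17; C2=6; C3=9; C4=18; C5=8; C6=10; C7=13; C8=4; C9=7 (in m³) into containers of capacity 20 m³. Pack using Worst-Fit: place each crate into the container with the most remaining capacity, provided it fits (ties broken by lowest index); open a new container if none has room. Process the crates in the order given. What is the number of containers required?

Put C1 (17 m³) in container 1; 3 m³ remain.
Put C2 (6 m³) in container 2; 14 m³ remain.
Put C3 (9 m³) in container 2; 5 m³ remain.
Put C4 (18 m³) in container 3; 2 m³ remain.
Put C5 (8 m³) in container 4; 12 m³ remain.
Put C6 (10 m³) in container 4; 2 m³ remain.
Put C7 (13 m³) in container 5; 7 m³ remain.
Put C8 (4 m³) in container 5; 3 m³ remain.
Put C9 (7 m³) in container 6; 13 m³ remain.

6 containers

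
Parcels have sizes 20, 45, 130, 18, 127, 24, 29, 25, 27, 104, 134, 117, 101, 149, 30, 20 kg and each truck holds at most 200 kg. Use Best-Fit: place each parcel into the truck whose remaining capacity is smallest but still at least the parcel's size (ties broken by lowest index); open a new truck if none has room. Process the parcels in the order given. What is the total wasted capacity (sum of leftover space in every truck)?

300

20 kg → truck 1 (remaining 180 kg)
45 kg → truck 1 (remaining 135 kg)
130 kg → truck 1 (remaining 5 kg)
18 kg → truck 2 (remaining 182 kg)
127 kg → truck 2 (remaining 55 kg)
24 kg → truck 2 (remaining 31 kg)
29 kg → truck 2 (remaining 2 kg)
25 kg → truck 3 (remaining 175 kg)
27 kg → truck 3 (remaining 148 kg)
104 kg → truck 3 (remaining 44 kg)
134 kg → truck 4 (remaining 66 kg)
117 kg → truck 5 (remaining 83 kg)
101 kg → truck 6 (remaining 99 kg)
149 kg → truck 7 (remaining 51 kg)
30 kg → truck 3 (remaining 14 kg)
20 kg → truck 7 (remaining 31 kg)
7 trucks × 200 kg = 1400 kg; used 1100 kg; unused 300 kg.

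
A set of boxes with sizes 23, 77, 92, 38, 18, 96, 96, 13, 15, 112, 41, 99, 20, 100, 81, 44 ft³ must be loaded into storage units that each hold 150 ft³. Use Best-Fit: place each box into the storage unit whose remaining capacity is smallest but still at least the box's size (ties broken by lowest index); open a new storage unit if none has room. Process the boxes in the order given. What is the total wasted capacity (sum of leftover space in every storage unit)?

235

Put 23 ft³ in storage unit 1; 127 ft³ remain.
Put 77 ft³ in storage unit 1; 50 ft³ remain.
Put 92 ft³ in storage unit 2; 58 ft³ remain.
Put 38 ft³ in storage unit 1; 12 ft³ remain.
Put 18 ft³ in storage unit 2; 40 ft³ remain.
Put 96 ft³ in storage unit 3; 54 ft³ remain.
Put 96 ft³ in storage unit 4; 54 ft³ remain.
Put 13 ft³ in storage unit 2; 27 ft³ remain.
Put 15 ft³ in storage unit 2; 12 ft³ remain.
Put 112 ft³ in storage unit 5; 38 ft³ remain.
Put 41 ft³ in storage unit 3; 13 ft³ remain.
Put 99 ft³ in storage unit 6; 51 ft³ remain.
Put 20 ft³ in storage unit 5; 18 ft³ remain.
Put 100 ft³ in storage unit 7; 50 ft³ remain.
Put 81 ft³ in storage unit 8; 69 ft³ remain.
Put 44 ft³ in storage unit 7; 6 ft³ remain.
8 storage units × 150 ft³ = 1200 ft³; used 965 ft³; unused 235 ft³.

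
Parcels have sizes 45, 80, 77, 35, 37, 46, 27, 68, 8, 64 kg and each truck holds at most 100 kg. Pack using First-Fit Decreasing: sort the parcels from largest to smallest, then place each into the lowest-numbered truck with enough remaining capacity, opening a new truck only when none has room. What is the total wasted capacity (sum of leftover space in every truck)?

Sorted descending: 80, 77, 68, 64, 46, 45, 37, 35, 27, 8.
truck 1: place 80 kg, 20 kg left
truck 2: place 77 kg, 23 kg left
truck 3: place 68 kg, 32 kg left
truck 4: place 64 kg, 36 kg left
truck 5: place 46 kg, 54 kg left
truck 5: place 45 kg, 9 kg left
truck 6: place 37 kg, 63 kg left
truck 4: place 35 kg, 1 kg left
truck 3: place 27 kg, 5 kg left
truck 1: place 8 kg, 12 kg left
6 trucks × 100 kg = 600 kg; used 487 kg; unused 113 kg.

113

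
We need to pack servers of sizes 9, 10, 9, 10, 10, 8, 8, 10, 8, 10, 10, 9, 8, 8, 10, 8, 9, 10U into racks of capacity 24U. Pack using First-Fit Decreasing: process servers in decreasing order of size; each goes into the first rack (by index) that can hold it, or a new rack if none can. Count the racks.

8

Sorted descending: 10, 10, 10, 10, 10, 10, 10, 10, 9, 9, 9, 9, 8, 8, 8, 8, 8, 8.
rack 1: place 10U, 14U left
rack 1: place 10U, 4U left
rack 2: place 10U, 14U left
rack 2: place 10U, 4U left
rack 3: place 10U, 14U left
rack 3: place 10U, 4U left
rack 4: place 10U, 14U left
rack 4: place 10U, 4U left
rack 5: place 9U, 15U left
rack 5: place 9U, 6U left
rack 6: place 9U, 15U left
rack 6: place 9U, 6U left
rack 7: place 8U, 16U left
rack 7: place 8U, 8U left
rack 7: place 8U, 0U left
rack 8: place 8U, 16U left
rack 8: place 8U, 8U left
rack 8: place 8U, 0U left
Final racks: [10,10] [10,10] [10,10] [10,10] [9,9] [9,9] [8,8,8] [8,8,8].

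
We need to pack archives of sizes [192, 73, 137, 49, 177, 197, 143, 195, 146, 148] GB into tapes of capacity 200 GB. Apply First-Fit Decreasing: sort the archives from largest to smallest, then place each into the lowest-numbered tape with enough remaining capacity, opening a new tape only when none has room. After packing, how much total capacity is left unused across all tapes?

Sorted descending: 197, 195, 192, 177, 148, 146, 143, 137, 73, 49.
197 GB → tape 1 (remaining 3 GB)
195 GB → tape 2 (remaining 5 GB)
192 GB → tape 3 (remaining 8 GB)
177 GB → tape 4 (remaining 23 GB)
148 GB → tape 5 (remaining 52 GB)
146 GB → tape 6 (remaining 54 GB)
143 GB → tape 7 (remaining 57 GB)
137 GB → tape 8 (remaining 63 GB)
73 GB → tape 9 (remaining 127 GB)
49 GB → tape 5 (remaining 3 GB)
9 tapes × 200 GB = 1800 GB; used 1457 GB; unused 343 GB.

343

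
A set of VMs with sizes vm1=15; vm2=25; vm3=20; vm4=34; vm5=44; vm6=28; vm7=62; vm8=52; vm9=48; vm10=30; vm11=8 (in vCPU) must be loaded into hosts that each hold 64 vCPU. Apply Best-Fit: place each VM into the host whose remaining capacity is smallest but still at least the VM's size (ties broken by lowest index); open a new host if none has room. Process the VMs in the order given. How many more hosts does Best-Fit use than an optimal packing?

1

Best-Fit: [15,25,20] [34,28] [44] [62] [52,8] [48] [30] → 7 hosts.
Total size 366 vCPU; any packing needs at least ⌈366/64⌉ = 6 hosts.
An optimal packing achieves that bound: [62] [52,8] [48,15] [44,20] [34,30] [28,25] → 6 hosts.
Excess: 7 − 6 = 1.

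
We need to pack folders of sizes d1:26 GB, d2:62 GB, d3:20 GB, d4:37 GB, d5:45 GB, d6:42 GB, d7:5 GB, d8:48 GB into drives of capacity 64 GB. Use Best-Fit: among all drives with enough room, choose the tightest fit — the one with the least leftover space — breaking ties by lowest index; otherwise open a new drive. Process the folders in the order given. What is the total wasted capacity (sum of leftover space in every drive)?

d1 (26 GB) → drive 1 (remaining 38 GB)
d2 (62 GB) → drive 2 (remaining 2 GB)
d3 (20 GB) → drive 1 (remaining 18 GB)
d4 (37 GB) → drive 3 (remaining 27 GB)
d5 (45 GB) → drive 4 (remaining 19 GB)
d6 (42 GB) → drive 5 (remaining 22 GB)
d7 (5 GB) → drive 1 (remaining 13 GB)
d8 (48 GB) → drive 6 (remaining 16 GB)
6 drives × 64 GB = 384 GB; used 285 GB; unused 99 GB.

99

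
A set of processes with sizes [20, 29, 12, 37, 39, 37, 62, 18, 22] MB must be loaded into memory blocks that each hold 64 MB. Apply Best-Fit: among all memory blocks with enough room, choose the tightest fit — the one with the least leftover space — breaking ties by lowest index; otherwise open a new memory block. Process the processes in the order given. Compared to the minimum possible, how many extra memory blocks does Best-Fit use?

0

Best-Fit: [20,29,12] [37,22] [39,18] [37] [62] → 5 memory blocks.
Total size 276 MB; any packing needs at least ⌈276/64⌉ = 5 memory blocks.
So 5 is already optimal.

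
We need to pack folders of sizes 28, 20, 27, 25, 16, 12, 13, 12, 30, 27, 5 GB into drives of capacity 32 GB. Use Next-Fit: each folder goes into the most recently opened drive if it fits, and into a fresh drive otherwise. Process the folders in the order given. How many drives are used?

8 drives

drive 1: place 28 GB, 4 GB left
drive 2: place 20 GB, 12 GB left
drive 3: place 27 GB, 5 GB left
drive 4: place 25 GB, 7 GB left
drive 5: place 16 GB, 16 GB left
drive 5: place 12 GB, 4 GB left
drive 6: place 13 GB, 19 GB left
drive 6: place 12 GB, 7 GB left
drive 7: place 30 GB, 2 GB left
drive 8: place 27 GB, 5 GB left
drive 8: place 5 GB, 0 GB left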